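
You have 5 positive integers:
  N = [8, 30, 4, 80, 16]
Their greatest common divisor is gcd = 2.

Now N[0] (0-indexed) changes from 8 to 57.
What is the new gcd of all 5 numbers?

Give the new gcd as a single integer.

Answer: 1

Derivation:
Numbers: [8, 30, 4, 80, 16], gcd = 2
Change: index 0, 8 -> 57
gcd of the OTHER numbers (without index 0): gcd([30, 4, 80, 16]) = 2
New gcd = gcd(g_others, new_val) = gcd(2, 57) = 1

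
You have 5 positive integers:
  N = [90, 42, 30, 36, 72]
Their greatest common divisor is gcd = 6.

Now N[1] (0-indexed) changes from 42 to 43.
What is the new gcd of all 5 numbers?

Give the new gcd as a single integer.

Answer: 1

Derivation:
Numbers: [90, 42, 30, 36, 72], gcd = 6
Change: index 1, 42 -> 43
gcd of the OTHER numbers (without index 1): gcd([90, 30, 36, 72]) = 6
New gcd = gcd(g_others, new_val) = gcd(6, 43) = 1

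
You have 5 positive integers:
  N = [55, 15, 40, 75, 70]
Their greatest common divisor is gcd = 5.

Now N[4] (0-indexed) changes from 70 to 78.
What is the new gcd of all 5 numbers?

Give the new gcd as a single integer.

Numbers: [55, 15, 40, 75, 70], gcd = 5
Change: index 4, 70 -> 78
gcd of the OTHER numbers (without index 4): gcd([55, 15, 40, 75]) = 5
New gcd = gcd(g_others, new_val) = gcd(5, 78) = 1

Answer: 1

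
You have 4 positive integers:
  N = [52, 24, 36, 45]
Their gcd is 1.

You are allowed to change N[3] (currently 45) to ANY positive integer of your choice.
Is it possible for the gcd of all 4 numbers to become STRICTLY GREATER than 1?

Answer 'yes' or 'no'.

Answer: yes

Derivation:
Current gcd = 1
gcd of all OTHER numbers (without N[3]=45): gcd([52, 24, 36]) = 4
The new gcd after any change is gcd(4, new_value).
This can be at most 4.
Since 4 > old gcd 1, the gcd CAN increase (e.g., set N[3] = 4).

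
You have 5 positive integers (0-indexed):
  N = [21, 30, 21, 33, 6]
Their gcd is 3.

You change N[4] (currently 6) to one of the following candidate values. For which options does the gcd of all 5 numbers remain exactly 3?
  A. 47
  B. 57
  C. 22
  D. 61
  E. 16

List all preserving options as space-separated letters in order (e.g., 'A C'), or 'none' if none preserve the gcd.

Answer: B

Derivation:
Old gcd = 3; gcd of others (without N[4]) = 3
New gcd for candidate v: gcd(3, v). Preserves old gcd iff gcd(3, v) = 3.
  Option A: v=47, gcd(3,47)=1 -> changes
  Option B: v=57, gcd(3,57)=3 -> preserves
  Option C: v=22, gcd(3,22)=1 -> changes
  Option D: v=61, gcd(3,61)=1 -> changes
  Option E: v=16, gcd(3,16)=1 -> changes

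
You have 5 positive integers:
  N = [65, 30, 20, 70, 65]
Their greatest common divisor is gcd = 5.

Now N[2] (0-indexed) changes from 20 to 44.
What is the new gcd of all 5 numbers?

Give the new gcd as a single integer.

Numbers: [65, 30, 20, 70, 65], gcd = 5
Change: index 2, 20 -> 44
gcd of the OTHER numbers (without index 2): gcd([65, 30, 70, 65]) = 5
New gcd = gcd(g_others, new_val) = gcd(5, 44) = 1

Answer: 1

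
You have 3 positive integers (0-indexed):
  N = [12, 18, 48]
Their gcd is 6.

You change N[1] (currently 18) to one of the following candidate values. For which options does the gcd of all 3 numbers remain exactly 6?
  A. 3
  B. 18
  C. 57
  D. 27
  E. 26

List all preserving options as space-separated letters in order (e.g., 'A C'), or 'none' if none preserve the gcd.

Answer: B

Derivation:
Old gcd = 6; gcd of others (without N[1]) = 12
New gcd for candidate v: gcd(12, v). Preserves old gcd iff gcd(12, v) = 6.
  Option A: v=3, gcd(12,3)=3 -> changes
  Option B: v=18, gcd(12,18)=6 -> preserves
  Option C: v=57, gcd(12,57)=3 -> changes
  Option D: v=27, gcd(12,27)=3 -> changes
  Option E: v=26, gcd(12,26)=2 -> changes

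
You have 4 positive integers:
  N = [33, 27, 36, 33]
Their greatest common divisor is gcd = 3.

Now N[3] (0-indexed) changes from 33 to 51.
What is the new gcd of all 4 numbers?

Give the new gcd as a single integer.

Numbers: [33, 27, 36, 33], gcd = 3
Change: index 3, 33 -> 51
gcd of the OTHER numbers (without index 3): gcd([33, 27, 36]) = 3
New gcd = gcd(g_others, new_val) = gcd(3, 51) = 3

Answer: 3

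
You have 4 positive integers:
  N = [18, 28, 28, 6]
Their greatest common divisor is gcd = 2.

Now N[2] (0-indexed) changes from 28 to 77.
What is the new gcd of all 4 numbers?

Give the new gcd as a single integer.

Answer: 1

Derivation:
Numbers: [18, 28, 28, 6], gcd = 2
Change: index 2, 28 -> 77
gcd of the OTHER numbers (without index 2): gcd([18, 28, 6]) = 2
New gcd = gcd(g_others, new_val) = gcd(2, 77) = 1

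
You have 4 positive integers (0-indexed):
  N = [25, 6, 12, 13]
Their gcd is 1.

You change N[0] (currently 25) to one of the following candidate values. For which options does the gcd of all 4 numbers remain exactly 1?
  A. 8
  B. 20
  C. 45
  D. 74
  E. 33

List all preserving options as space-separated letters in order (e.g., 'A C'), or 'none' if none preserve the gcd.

Answer: A B C D E

Derivation:
Old gcd = 1; gcd of others (without N[0]) = 1
New gcd for candidate v: gcd(1, v). Preserves old gcd iff gcd(1, v) = 1.
  Option A: v=8, gcd(1,8)=1 -> preserves
  Option B: v=20, gcd(1,20)=1 -> preserves
  Option C: v=45, gcd(1,45)=1 -> preserves
  Option D: v=74, gcd(1,74)=1 -> preserves
  Option E: v=33, gcd(1,33)=1 -> preserves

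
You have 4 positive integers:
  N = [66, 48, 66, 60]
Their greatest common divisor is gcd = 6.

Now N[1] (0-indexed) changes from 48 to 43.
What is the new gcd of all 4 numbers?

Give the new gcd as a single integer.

Numbers: [66, 48, 66, 60], gcd = 6
Change: index 1, 48 -> 43
gcd of the OTHER numbers (without index 1): gcd([66, 66, 60]) = 6
New gcd = gcd(g_others, new_val) = gcd(6, 43) = 1

Answer: 1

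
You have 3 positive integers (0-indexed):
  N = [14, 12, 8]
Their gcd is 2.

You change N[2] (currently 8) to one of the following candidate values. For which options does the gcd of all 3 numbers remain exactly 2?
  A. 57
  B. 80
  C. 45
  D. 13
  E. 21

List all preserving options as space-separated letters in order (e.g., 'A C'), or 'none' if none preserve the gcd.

Answer: B

Derivation:
Old gcd = 2; gcd of others (without N[2]) = 2
New gcd for candidate v: gcd(2, v). Preserves old gcd iff gcd(2, v) = 2.
  Option A: v=57, gcd(2,57)=1 -> changes
  Option B: v=80, gcd(2,80)=2 -> preserves
  Option C: v=45, gcd(2,45)=1 -> changes
  Option D: v=13, gcd(2,13)=1 -> changes
  Option E: v=21, gcd(2,21)=1 -> changes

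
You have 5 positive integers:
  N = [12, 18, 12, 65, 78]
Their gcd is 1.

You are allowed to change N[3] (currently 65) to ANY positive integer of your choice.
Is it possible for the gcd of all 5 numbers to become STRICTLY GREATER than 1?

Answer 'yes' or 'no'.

Answer: yes

Derivation:
Current gcd = 1
gcd of all OTHER numbers (without N[3]=65): gcd([12, 18, 12, 78]) = 6
The new gcd after any change is gcd(6, new_value).
This can be at most 6.
Since 6 > old gcd 1, the gcd CAN increase (e.g., set N[3] = 6).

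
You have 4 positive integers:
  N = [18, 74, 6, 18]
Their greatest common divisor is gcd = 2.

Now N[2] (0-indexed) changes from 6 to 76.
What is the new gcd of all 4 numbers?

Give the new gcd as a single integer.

Answer: 2

Derivation:
Numbers: [18, 74, 6, 18], gcd = 2
Change: index 2, 6 -> 76
gcd of the OTHER numbers (without index 2): gcd([18, 74, 18]) = 2
New gcd = gcd(g_others, new_val) = gcd(2, 76) = 2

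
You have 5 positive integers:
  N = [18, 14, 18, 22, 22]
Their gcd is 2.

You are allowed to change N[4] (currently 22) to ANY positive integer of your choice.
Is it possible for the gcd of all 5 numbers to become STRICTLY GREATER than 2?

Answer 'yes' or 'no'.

Current gcd = 2
gcd of all OTHER numbers (without N[4]=22): gcd([18, 14, 18, 22]) = 2
The new gcd after any change is gcd(2, new_value).
This can be at most 2.
Since 2 = old gcd 2, the gcd can only stay the same or decrease.

Answer: no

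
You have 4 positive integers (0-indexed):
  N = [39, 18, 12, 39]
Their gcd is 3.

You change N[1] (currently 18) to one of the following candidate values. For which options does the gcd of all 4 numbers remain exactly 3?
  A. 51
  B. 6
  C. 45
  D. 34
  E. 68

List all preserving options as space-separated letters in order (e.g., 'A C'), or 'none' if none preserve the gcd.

Old gcd = 3; gcd of others (without N[1]) = 3
New gcd for candidate v: gcd(3, v). Preserves old gcd iff gcd(3, v) = 3.
  Option A: v=51, gcd(3,51)=3 -> preserves
  Option B: v=6, gcd(3,6)=3 -> preserves
  Option C: v=45, gcd(3,45)=3 -> preserves
  Option D: v=34, gcd(3,34)=1 -> changes
  Option E: v=68, gcd(3,68)=1 -> changes

Answer: A B C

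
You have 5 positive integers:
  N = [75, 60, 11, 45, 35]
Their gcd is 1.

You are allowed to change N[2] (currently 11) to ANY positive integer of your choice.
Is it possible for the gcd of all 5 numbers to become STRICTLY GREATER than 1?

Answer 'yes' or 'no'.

Answer: yes

Derivation:
Current gcd = 1
gcd of all OTHER numbers (without N[2]=11): gcd([75, 60, 45, 35]) = 5
The new gcd after any change is gcd(5, new_value).
This can be at most 5.
Since 5 > old gcd 1, the gcd CAN increase (e.g., set N[2] = 5).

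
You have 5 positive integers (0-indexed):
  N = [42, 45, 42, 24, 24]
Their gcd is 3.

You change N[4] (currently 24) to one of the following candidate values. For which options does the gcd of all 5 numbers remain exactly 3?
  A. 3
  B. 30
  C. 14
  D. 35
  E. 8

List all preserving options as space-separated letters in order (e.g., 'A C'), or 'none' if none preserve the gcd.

Old gcd = 3; gcd of others (without N[4]) = 3
New gcd for candidate v: gcd(3, v). Preserves old gcd iff gcd(3, v) = 3.
  Option A: v=3, gcd(3,3)=3 -> preserves
  Option B: v=30, gcd(3,30)=3 -> preserves
  Option C: v=14, gcd(3,14)=1 -> changes
  Option D: v=35, gcd(3,35)=1 -> changes
  Option E: v=8, gcd(3,8)=1 -> changes

Answer: A B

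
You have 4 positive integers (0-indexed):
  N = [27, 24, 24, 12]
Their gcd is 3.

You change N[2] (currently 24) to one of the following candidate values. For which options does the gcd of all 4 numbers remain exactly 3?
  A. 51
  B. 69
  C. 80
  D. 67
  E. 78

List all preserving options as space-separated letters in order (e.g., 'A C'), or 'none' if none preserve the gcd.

Old gcd = 3; gcd of others (without N[2]) = 3
New gcd for candidate v: gcd(3, v). Preserves old gcd iff gcd(3, v) = 3.
  Option A: v=51, gcd(3,51)=3 -> preserves
  Option B: v=69, gcd(3,69)=3 -> preserves
  Option C: v=80, gcd(3,80)=1 -> changes
  Option D: v=67, gcd(3,67)=1 -> changes
  Option E: v=78, gcd(3,78)=3 -> preserves

Answer: A B E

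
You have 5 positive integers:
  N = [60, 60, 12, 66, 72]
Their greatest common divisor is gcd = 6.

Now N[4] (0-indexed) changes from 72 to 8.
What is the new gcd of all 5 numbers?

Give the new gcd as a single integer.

Answer: 2

Derivation:
Numbers: [60, 60, 12, 66, 72], gcd = 6
Change: index 4, 72 -> 8
gcd of the OTHER numbers (without index 4): gcd([60, 60, 12, 66]) = 6
New gcd = gcd(g_others, new_val) = gcd(6, 8) = 2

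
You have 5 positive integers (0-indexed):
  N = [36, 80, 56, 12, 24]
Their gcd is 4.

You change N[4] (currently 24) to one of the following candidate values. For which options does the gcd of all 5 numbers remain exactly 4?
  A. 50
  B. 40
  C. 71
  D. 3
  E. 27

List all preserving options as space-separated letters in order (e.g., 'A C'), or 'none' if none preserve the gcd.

Answer: B

Derivation:
Old gcd = 4; gcd of others (without N[4]) = 4
New gcd for candidate v: gcd(4, v). Preserves old gcd iff gcd(4, v) = 4.
  Option A: v=50, gcd(4,50)=2 -> changes
  Option B: v=40, gcd(4,40)=4 -> preserves
  Option C: v=71, gcd(4,71)=1 -> changes
  Option D: v=3, gcd(4,3)=1 -> changes
  Option E: v=27, gcd(4,27)=1 -> changes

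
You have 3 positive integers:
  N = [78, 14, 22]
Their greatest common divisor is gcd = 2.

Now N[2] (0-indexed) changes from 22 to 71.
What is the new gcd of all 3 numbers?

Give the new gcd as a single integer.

Numbers: [78, 14, 22], gcd = 2
Change: index 2, 22 -> 71
gcd of the OTHER numbers (without index 2): gcd([78, 14]) = 2
New gcd = gcd(g_others, new_val) = gcd(2, 71) = 1

Answer: 1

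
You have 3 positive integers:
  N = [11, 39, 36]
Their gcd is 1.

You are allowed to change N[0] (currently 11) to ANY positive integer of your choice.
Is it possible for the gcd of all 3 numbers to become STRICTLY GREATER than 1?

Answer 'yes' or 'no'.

Answer: yes

Derivation:
Current gcd = 1
gcd of all OTHER numbers (without N[0]=11): gcd([39, 36]) = 3
The new gcd after any change is gcd(3, new_value).
This can be at most 3.
Since 3 > old gcd 1, the gcd CAN increase (e.g., set N[0] = 3).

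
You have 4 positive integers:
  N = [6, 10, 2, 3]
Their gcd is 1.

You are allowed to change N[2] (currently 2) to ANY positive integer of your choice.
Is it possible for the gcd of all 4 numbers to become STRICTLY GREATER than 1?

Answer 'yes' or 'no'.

Answer: no

Derivation:
Current gcd = 1
gcd of all OTHER numbers (without N[2]=2): gcd([6, 10, 3]) = 1
The new gcd after any change is gcd(1, new_value).
This can be at most 1.
Since 1 = old gcd 1, the gcd can only stay the same or decrease.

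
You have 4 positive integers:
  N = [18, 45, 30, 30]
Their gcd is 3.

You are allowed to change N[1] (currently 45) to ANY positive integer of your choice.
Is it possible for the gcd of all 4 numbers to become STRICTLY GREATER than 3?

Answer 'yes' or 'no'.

Answer: yes

Derivation:
Current gcd = 3
gcd of all OTHER numbers (without N[1]=45): gcd([18, 30, 30]) = 6
The new gcd after any change is gcd(6, new_value).
This can be at most 6.
Since 6 > old gcd 3, the gcd CAN increase (e.g., set N[1] = 6).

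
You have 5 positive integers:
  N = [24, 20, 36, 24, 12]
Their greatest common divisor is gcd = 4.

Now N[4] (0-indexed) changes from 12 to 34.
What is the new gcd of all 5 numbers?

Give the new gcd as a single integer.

Numbers: [24, 20, 36, 24, 12], gcd = 4
Change: index 4, 12 -> 34
gcd of the OTHER numbers (without index 4): gcd([24, 20, 36, 24]) = 4
New gcd = gcd(g_others, new_val) = gcd(4, 34) = 2

Answer: 2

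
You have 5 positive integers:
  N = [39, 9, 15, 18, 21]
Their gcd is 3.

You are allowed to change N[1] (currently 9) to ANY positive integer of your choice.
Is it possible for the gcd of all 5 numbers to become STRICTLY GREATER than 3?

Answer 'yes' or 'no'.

Current gcd = 3
gcd of all OTHER numbers (without N[1]=9): gcd([39, 15, 18, 21]) = 3
The new gcd after any change is gcd(3, new_value).
This can be at most 3.
Since 3 = old gcd 3, the gcd can only stay the same or decrease.

Answer: no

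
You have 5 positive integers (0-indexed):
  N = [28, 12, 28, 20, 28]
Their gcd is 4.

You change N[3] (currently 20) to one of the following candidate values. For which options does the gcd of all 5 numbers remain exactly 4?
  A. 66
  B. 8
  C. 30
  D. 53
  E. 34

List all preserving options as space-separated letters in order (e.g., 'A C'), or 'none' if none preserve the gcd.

Old gcd = 4; gcd of others (without N[3]) = 4
New gcd for candidate v: gcd(4, v). Preserves old gcd iff gcd(4, v) = 4.
  Option A: v=66, gcd(4,66)=2 -> changes
  Option B: v=8, gcd(4,8)=4 -> preserves
  Option C: v=30, gcd(4,30)=2 -> changes
  Option D: v=53, gcd(4,53)=1 -> changes
  Option E: v=34, gcd(4,34)=2 -> changes

Answer: B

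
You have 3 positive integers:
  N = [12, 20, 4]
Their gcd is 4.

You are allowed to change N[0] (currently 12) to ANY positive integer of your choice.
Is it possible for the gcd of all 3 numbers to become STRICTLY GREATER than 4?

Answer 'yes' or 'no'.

Answer: no

Derivation:
Current gcd = 4
gcd of all OTHER numbers (without N[0]=12): gcd([20, 4]) = 4
The new gcd after any change is gcd(4, new_value).
This can be at most 4.
Since 4 = old gcd 4, the gcd can only stay the same or decrease.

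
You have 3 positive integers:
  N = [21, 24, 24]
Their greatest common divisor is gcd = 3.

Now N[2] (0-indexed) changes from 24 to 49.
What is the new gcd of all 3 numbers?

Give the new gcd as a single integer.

Answer: 1

Derivation:
Numbers: [21, 24, 24], gcd = 3
Change: index 2, 24 -> 49
gcd of the OTHER numbers (without index 2): gcd([21, 24]) = 3
New gcd = gcd(g_others, new_val) = gcd(3, 49) = 1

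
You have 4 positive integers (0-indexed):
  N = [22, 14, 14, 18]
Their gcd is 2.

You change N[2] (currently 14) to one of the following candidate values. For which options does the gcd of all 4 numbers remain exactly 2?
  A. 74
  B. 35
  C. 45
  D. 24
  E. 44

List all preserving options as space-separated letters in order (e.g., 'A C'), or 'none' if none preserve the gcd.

Old gcd = 2; gcd of others (without N[2]) = 2
New gcd for candidate v: gcd(2, v). Preserves old gcd iff gcd(2, v) = 2.
  Option A: v=74, gcd(2,74)=2 -> preserves
  Option B: v=35, gcd(2,35)=1 -> changes
  Option C: v=45, gcd(2,45)=1 -> changes
  Option D: v=24, gcd(2,24)=2 -> preserves
  Option E: v=44, gcd(2,44)=2 -> preserves

Answer: A D E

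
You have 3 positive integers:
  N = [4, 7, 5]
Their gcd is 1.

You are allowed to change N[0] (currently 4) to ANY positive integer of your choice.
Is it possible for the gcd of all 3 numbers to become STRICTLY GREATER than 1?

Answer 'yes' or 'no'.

Current gcd = 1
gcd of all OTHER numbers (without N[0]=4): gcd([7, 5]) = 1
The new gcd after any change is gcd(1, new_value).
This can be at most 1.
Since 1 = old gcd 1, the gcd can only stay the same or decrease.

Answer: no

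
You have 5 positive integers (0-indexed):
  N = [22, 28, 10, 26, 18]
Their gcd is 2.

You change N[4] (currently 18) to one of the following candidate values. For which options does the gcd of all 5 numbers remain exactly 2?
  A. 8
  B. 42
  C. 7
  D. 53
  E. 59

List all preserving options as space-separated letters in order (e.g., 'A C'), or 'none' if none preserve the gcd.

Answer: A B

Derivation:
Old gcd = 2; gcd of others (without N[4]) = 2
New gcd for candidate v: gcd(2, v). Preserves old gcd iff gcd(2, v) = 2.
  Option A: v=8, gcd(2,8)=2 -> preserves
  Option B: v=42, gcd(2,42)=2 -> preserves
  Option C: v=7, gcd(2,7)=1 -> changes
  Option D: v=53, gcd(2,53)=1 -> changes
  Option E: v=59, gcd(2,59)=1 -> changes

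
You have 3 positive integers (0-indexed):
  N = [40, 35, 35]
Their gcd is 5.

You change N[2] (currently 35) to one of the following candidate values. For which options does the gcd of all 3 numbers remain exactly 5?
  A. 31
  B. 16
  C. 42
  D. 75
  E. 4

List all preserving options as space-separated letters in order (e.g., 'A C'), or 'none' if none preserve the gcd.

Old gcd = 5; gcd of others (without N[2]) = 5
New gcd for candidate v: gcd(5, v). Preserves old gcd iff gcd(5, v) = 5.
  Option A: v=31, gcd(5,31)=1 -> changes
  Option B: v=16, gcd(5,16)=1 -> changes
  Option C: v=42, gcd(5,42)=1 -> changes
  Option D: v=75, gcd(5,75)=5 -> preserves
  Option E: v=4, gcd(5,4)=1 -> changes

Answer: D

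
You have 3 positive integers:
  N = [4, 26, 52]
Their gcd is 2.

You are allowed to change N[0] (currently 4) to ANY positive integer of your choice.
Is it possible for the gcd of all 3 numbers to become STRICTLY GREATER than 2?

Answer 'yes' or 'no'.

Answer: yes

Derivation:
Current gcd = 2
gcd of all OTHER numbers (without N[0]=4): gcd([26, 52]) = 26
The new gcd after any change is gcd(26, new_value).
This can be at most 26.
Since 26 > old gcd 2, the gcd CAN increase (e.g., set N[0] = 26).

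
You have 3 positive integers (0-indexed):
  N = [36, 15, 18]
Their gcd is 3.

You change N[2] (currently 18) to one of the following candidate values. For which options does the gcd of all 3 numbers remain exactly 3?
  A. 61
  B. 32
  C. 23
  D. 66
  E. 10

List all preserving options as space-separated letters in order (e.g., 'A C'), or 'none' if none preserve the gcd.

Old gcd = 3; gcd of others (without N[2]) = 3
New gcd for candidate v: gcd(3, v). Preserves old gcd iff gcd(3, v) = 3.
  Option A: v=61, gcd(3,61)=1 -> changes
  Option B: v=32, gcd(3,32)=1 -> changes
  Option C: v=23, gcd(3,23)=1 -> changes
  Option D: v=66, gcd(3,66)=3 -> preserves
  Option E: v=10, gcd(3,10)=1 -> changes

Answer: D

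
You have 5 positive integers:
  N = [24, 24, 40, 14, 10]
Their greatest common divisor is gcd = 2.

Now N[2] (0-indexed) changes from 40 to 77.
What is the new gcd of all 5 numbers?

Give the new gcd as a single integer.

Answer: 1

Derivation:
Numbers: [24, 24, 40, 14, 10], gcd = 2
Change: index 2, 40 -> 77
gcd of the OTHER numbers (without index 2): gcd([24, 24, 14, 10]) = 2
New gcd = gcd(g_others, new_val) = gcd(2, 77) = 1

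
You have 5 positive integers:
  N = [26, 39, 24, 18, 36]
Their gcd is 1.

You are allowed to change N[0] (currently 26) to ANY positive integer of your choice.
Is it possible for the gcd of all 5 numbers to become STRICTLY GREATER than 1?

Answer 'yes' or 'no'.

Answer: yes

Derivation:
Current gcd = 1
gcd of all OTHER numbers (without N[0]=26): gcd([39, 24, 18, 36]) = 3
The new gcd after any change is gcd(3, new_value).
This can be at most 3.
Since 3 > old gcd 1, the gcd CAN increase (e.g., set N[0] = 3).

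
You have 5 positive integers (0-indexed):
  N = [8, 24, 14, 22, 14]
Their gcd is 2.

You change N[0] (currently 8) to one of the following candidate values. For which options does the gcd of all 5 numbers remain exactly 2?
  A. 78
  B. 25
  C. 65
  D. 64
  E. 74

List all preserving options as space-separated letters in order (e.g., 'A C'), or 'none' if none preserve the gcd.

Answer: A D E

Derivation:
Old gcd = 2; gcd of others (without N[0]) = 2
New gcd for candidate v: gcd(2, v). Preserves old gcd iff gcd(2, v) = 2.
  Option A: v=78, gcd(2,78)=2 -> preserves
  Option B: v=25, gcd(2,25)=1 -> changes
  Option C: v=65, gcd(2,65)=1 -> changes
  Option D: v=64, gcd(2,64)=2 -> preserves
  Option E: v=74, gcd(2,74)=2 -> preserves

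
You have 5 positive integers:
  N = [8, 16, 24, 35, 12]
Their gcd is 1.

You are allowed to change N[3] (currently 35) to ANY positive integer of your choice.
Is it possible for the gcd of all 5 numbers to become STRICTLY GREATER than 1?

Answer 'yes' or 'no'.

Answer: yes

Derivation:
Current gcd = 1
gcd of all OTHER numbers (without N[3]=35): gcd([8, 16, 24, 12]) = 4
The new gcd after any change is gcd(4, new_value).
This can be at most 4.
Since 4 > old gcd 1, the gcd CAN increase (e.g., set N[3] = 4).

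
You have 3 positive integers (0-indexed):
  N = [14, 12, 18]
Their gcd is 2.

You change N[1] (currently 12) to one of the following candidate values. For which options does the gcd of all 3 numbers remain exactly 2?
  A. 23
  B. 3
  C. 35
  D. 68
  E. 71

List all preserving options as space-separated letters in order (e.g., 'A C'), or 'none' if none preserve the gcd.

Answer: D

Derivation:
Old gcd = 2; gcd of others (without N[1]) = 2
New gcd for candidate v: gcd(2, v). Preserves old gcd iff gcd(2, v) = 2.
  Option A: v=23, gcd(2,23)=1 -> changes
  Option B: v=3, gcd(2,3)=1 -> changes
  Option C: v=35, gcd(2,35)=1 -> changes
  Option D: v=68, gcd(2,68)=2 -> preserves
  Option E: v=71, gcd(2,71)=1 -> changes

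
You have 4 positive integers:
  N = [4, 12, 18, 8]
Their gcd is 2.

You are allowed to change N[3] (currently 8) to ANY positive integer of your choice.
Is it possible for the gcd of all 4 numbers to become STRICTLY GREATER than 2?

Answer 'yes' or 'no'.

Answer: no

Derivation:
Current gcd = 2
gcd of all OTHER numbers (without N[3]=8): gcd([4, 12, 18]) = 2
The new gcd after any change is gcd(2, new_value).
This can be at most 2.
Since 2 = old gcd 2, the gcd can only stay the same or decrease.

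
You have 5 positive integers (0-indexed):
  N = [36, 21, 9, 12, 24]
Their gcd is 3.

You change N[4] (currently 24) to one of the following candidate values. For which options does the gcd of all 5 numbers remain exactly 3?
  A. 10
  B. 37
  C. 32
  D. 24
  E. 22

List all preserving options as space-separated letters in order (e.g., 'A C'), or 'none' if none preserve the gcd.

Answer: D

Derivation:
Old gcd = 3; gcd of others (without N[4]) = 3
New gcd for candidate v: gcd(3, v). Preserves old gcd iff gcd(3, v) = 3.
  Option A: v=10, gcd(3,10)=1 -> changes
  Option B: v=37, gcd(3,37)=1 -> changes
  Option C: v=32, gcd(3,32)=1 -> changes
  Option D: v=24, gcd(3,24)=3 -> preserves
  Option E: v=22, gcd(3,22)=1 -> changes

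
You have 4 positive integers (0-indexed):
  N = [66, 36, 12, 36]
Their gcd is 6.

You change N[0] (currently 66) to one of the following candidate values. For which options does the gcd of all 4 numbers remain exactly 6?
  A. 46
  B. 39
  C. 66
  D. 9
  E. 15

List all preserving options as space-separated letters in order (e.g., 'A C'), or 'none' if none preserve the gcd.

Answer: C

Derivation:
Old gcd = 6; gcd of others (without N[0]) = 12
New gcd for candidate v: gcd(12, v). Preserves old gcd iff gcd(12, v) = 6.
  Option A: v=46, gcd(12,46)=2 -> changes
  Option B: v=39, gcd(12,39)=3 -> changes
  Option C: v=66, gcd(12,66)=6 -> preserves
  Option D: v=9, gcd(12,9)=3 -> changes
  Option E: v=15, gcd(12,15)=3 -> changes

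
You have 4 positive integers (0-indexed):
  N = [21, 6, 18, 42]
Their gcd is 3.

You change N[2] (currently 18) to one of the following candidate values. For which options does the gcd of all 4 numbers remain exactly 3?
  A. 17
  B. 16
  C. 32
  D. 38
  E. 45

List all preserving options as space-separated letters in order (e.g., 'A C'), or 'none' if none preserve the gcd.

Answer: E

Derivation:
Old gcd = 3; gcd of others (without N[2]) = 3
New gcd for candidate v: gcd(3, v). Preserves old gcd iff gcd(3, v) = 3.
  Option A: v=17, gcd(3,17)=1 -> changes
  Option B: v=16, gcd(3,16)=1 -> changes
  Option C: v=32, gcd(3,32)=1 -> changes
  Option D: v=38, gcd(3,38)=1 -> changes
  Option E: v=45, gcd(3,45)=3 -> preserves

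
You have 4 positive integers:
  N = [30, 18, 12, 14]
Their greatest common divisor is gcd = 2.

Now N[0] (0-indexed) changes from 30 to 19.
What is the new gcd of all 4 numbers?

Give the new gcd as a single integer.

Answer: 1

Derivation:
Numbers: [30, 18, 12, 14], gcd = 2
Change: index 0, 30 -> 19
gcd of the OTHER numbers (without index 0): gcd([18, 12, 14]) = 2
New gcd = gcd(g_others, new_val) = gcd(2, 19) = 1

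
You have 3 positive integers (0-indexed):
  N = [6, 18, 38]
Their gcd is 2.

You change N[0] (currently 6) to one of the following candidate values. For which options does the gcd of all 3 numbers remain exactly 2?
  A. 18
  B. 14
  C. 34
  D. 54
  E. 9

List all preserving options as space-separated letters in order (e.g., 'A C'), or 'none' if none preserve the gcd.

Old gcd = 2; gcd of others (without N[0]) = 2
New gcd for candidate v: gcd(2, v). Preserves old gcd iff gcd(2, v) = 2.
  Option A: v=18, gcd(2,18)=2 -> preserves
  Option B: v=14, gcd(2,14)=2 -> preserves
  Option C: v=34, gcd(2,34)=2 -> preserves
  Option D: v=54, gcd(2,54)=2 -> preserves
  Option E: v=9, gcd(2,9)=1 -> changes

Answer: A B C D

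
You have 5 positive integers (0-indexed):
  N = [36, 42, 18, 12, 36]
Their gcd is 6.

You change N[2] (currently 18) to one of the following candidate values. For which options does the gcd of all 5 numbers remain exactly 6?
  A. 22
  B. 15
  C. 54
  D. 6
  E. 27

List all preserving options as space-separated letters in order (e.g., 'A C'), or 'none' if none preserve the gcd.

Answer: C D

Derivation:
Old gcd = 6; gcd of others (without N[2]) = 6
New gcd for candidate v: gcd(6, v). Preserves old gcd iff gcd(6, v) = 6.
  Option A: v=22, gcd(6,22)=2 -> changes
  Option B: v=15, gcd(6,15)=3 -> changes
  Option C: v=54, gcd(6,54)=6 -> preserves
  Option D: v=6, gcd(6,6)=6 -> preserves
  Option E: v=27, gcd(6,27)=3 -> changes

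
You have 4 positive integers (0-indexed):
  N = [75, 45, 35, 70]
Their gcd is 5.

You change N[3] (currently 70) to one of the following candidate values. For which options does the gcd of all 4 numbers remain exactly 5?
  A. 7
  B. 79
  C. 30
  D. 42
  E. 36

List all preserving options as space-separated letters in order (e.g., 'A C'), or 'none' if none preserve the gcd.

Answer: C

Derivation:
Old gcd = 5; gcd of others (without N[3]) = 5
New gcd for candidate v: gcd(5, v). Preserves old gcd iff gcd(5, v) = 5.
  Option A: v=7, gcd(5,7)=1 -> changes
  Option B: v=79, gcd(5,79)=1 -> changes
  Option C: v=30, gcd(5,30)=5 -> preserves
  Option D: v=42, gcd(5,42)=1 -> changes
  Option E: v=36, gcd(5,36)=1 -> changes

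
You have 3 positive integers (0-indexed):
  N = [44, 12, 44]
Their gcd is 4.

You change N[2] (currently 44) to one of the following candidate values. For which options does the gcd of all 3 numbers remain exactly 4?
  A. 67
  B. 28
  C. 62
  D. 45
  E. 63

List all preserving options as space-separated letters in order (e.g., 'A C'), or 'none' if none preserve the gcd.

Old gcd = 4; gcd of others (without N[2]) = 4
New gcd for candidate v: gcd(4, v). Preserves old gcd iff gcd(4, v) = 4.
  Option A: v=67, gcd(4,67)=1 -> changes
  Option B: v=28, gcd(4,28)=4 -> preserves
  Option C: v=62, gcd(4,62)=2 -> changes
  Option D: v=45, gcd(4,45)=1 -> changes
  Option E: v=63, gcd(4,63)=1 -> changes

Answer: B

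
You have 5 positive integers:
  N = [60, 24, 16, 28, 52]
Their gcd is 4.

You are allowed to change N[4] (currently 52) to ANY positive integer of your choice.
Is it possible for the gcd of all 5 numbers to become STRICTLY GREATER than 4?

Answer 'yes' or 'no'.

Current gcd = 4
gcd of all OTHER numbers (without N[4]=52): gcd([60, 24, 16, 28]) = 4
The new gcd after any change is gcd(4, new_value).
This can be at most 4.
Since 4 = old gcd 4, the gcd can only stay the same or decrease.

Answer: no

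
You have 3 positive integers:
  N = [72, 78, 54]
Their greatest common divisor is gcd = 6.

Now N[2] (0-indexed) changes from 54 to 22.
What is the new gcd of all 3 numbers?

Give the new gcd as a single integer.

Answer: 2

Derivation:
Numbers: [72, 78, 54], gcd = 6
Change: index 2, 54 -> 22
gcd of the OTHER numbers (without index 2): gcd([72, 78]) = 6
New gcd = gcd(g_others, new_val) = gcd(6, 22) = 2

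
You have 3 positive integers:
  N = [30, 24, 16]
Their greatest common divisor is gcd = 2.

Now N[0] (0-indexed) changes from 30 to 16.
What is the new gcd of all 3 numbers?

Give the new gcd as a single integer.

Numbers: [30, 24, 16], gcd = 2
Change: index 0, 30 -> 16
gcd of the OTHER numbers (without index 0): gcd([24, 16]) = 8
New gcd = gcd(g_others, new_val) = gcd(8, 16) = 8

Answer: 8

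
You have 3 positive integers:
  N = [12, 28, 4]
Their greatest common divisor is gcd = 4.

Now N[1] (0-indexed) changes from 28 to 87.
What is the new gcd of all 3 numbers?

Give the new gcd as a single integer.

Answer: 1

Derivation:
Numbers: [12, 28, 4], gcd = 4
Change: index 1, 28 -> 87
gcd of the OTHER numbers (without index 1): gcd([12, 4]) = 4
New gcd = gcd(g_others, new_val) = gcd(4, 87) = 1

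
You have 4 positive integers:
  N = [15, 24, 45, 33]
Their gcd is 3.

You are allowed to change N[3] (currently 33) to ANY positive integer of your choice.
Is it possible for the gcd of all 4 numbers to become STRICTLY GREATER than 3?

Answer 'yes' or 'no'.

Current gcd = 3
gcd of all OTHER numbers (without N[3]=33): gcd([15, 24, 45]) = 3
The new gcd after any change is gcd(3, new_value).
This can be at most 3.
Since 3 = old gcd 3, the gcd can only stay the same or decrease.

Answer: no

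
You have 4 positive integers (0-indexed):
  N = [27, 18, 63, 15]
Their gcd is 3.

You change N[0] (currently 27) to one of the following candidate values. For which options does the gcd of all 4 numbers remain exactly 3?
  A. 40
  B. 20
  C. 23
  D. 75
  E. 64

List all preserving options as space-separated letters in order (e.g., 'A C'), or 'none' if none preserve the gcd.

Old gcd = 3; gcd of others (without N[0]) = 3
New gcd for candidate v: gcd(3, v). Preserves old gcd iff gcd(3, v) = 3.
  Option A: v=40, gcd(3,40)=1 -> changes
  Option B: v=20, gcd(3,20)=1 -> changes
  Option C: v=23, gcd(3,23)=1 -> changes
  Option D: v=75, gcd(3,75)=3 -> preserves
  Option E: v=64, gcd(3,64)=1 -> changes

Answer: D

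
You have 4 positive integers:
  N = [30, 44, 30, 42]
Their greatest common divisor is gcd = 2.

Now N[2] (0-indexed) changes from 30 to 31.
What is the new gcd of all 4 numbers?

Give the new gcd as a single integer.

Numbers: [30, 44, 30, 42], gcd = 2
Change: index 2, 30 -> 31
gcd of the OTHER numbers (without index 2): gcd([30, 44, 42]) = 2
New gcd = gcd(g_others, new_val) = gcd(2, 31) = 1

Answer: 1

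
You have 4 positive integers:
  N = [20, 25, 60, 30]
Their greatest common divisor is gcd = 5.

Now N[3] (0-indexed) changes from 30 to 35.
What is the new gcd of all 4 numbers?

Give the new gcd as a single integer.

Numbers: [20, 25, 60, 30], gcd = 5
Change: index 3, 30 -> 35
gcd of the OTHER numbers (without index 3): gcd([20, 25, 60]) = 5
New gcd = gcd(g_others, new_val) = gcd(5, 35) = 5

Answer: 5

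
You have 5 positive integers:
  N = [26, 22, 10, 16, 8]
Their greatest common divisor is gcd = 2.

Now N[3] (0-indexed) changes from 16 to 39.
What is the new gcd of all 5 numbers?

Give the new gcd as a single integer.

Answer: 1

Derivation:
Numbers: [26, 22, 10, 16, 8], gcd = 2
Change: index 3, 16 -> 39
gcd of the OTHER numbers (without index 3): gcd([26, 22, 10, 8]) = 2
New gcd = gcd(g_others, new_val) = gcd(2, 39) = 1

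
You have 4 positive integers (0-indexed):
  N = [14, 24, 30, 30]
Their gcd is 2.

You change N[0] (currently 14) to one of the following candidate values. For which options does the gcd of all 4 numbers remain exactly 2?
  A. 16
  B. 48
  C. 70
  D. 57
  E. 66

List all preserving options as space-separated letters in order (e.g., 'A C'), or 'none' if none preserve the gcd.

Old gcd = 2; gcd of others (without N[0]) = 6
New gcd for candidate v: gcd(6, v). Preserves old gcd iff gcd(6, v) = 2.
  Option A: v=16, gcd(6,16)=2 -> preserves
  Option B: v=48, gcd(6,48)=6 -> changes
  Option C: v=70, gcd(6,70)=2 -> preserves
  Option D: v=57, gcd(6,57)=3 -> changes
  Option E: v=66, gcd(6,66)=6 -> changes

Answer: A C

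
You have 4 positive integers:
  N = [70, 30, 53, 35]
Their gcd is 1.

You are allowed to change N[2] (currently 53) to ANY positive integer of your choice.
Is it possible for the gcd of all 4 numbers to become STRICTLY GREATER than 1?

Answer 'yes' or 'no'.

Answer: yes

Derivation:
Current gcd = 1
gcd of all OTHER numbers (without N[2]=53): gcd([70, 30, 35]) = 5
The new gcd after any change is gcd(5, new_value).
This can be at most 5.
Since 5 > old gcd 1, the gcd CAN increase (e.g., set N[2] = 5).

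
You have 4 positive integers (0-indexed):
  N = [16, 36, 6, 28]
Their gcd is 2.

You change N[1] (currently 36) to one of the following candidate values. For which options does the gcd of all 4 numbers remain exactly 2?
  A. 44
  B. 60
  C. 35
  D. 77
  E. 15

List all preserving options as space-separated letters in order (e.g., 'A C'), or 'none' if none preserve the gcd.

Answer: A B

Derivation:
Old gcd = 2; gcd of others (without N[1]) = 2
New gcd for candidate v: gcd(2, v). Preserves old gcd iff gcd(2, v) = 2.
  Option A: v=44, gcd(2,44)=2 -> preserves
  Option B: v=60, gcd(2,60)=2 -> preserves
  Option C: v=35, gcd(2,35)=1 -> changes
  Option D: v=77, gcd(2,77)=1 -> changes
  Option E: v=15, gcd(2,15)=1 -> changes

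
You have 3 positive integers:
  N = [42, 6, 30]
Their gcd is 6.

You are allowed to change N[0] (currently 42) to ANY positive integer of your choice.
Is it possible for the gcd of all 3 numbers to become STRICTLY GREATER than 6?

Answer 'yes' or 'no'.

Current gcd = 6
gcd of all OTHER numbers (without N[0]=42): gcd([6, 30]) = 6
The new gcd after any change is gcd(6, new_value).
This can be at most 6.
Since 6 = old gcd 6, the gcd can only stay the same or decrease.

Answer: no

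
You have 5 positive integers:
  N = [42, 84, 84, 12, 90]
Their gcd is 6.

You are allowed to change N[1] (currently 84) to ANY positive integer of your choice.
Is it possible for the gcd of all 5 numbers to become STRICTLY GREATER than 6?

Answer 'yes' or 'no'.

Current gcd = 6
gcd of all OTHER numbers (without N[1]=84): gcd([42, 84, 12, 90]) = 6
The new gcd after any change is gcd(6, new_value).
This can be at most 6.
Since 6 = old gcd 6, the gcd can only stay the same or decrease.

Answer: no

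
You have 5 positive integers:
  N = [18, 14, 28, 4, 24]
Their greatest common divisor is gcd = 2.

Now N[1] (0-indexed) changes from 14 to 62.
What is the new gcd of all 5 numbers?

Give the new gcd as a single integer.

Numbers: [18, 14, 28, 4, 24], gcd = 2
Change: index 1, 14 -> 62
gcd of the OTHER numbers (without index 1): gcd([18, 28, 4, 24]) = 2
New gcd = gcd(g_others, new_val) = gcd(2, 62) = 2

Answer: 2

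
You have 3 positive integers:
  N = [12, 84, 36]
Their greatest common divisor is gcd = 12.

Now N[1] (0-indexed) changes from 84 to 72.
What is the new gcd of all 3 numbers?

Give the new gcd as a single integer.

Numbers: [12, 84, 36], gcd = 12
Change: index 1, 84 -> 72
gcd of the OTHER numbers (without index 1): gcd([12, 36]) = 12
New gcd = gcd(g_others, new_val) = gcd(12, 72) = 12

Answer: 12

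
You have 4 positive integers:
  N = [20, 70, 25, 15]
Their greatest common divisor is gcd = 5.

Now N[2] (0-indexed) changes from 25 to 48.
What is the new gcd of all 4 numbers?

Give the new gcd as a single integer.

Numbers: [20, 70, 25, 15], gcd = 5
Change: index 2, 25 -> 48
gcd of the OTHER numbers (without index 2): gcd([20, 70, 15]) = 5
New gcd = gcd(g_others, new_val) = gcd(5, 48) = 1

Answer: 1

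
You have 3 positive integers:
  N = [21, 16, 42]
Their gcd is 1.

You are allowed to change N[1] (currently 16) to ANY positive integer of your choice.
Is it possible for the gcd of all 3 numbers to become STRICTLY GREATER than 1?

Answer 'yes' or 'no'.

Current gcd = 1
gcd of all OTHER numbers (without N[1]=16): gcd([21, 42]) = 21
The new gcd after any change is gcd(21, new_value).
This can be at most 21.
Since 21 > old gcd 1, the gcd CAN increase (e.g., set N[1] = 21).

Answer: yes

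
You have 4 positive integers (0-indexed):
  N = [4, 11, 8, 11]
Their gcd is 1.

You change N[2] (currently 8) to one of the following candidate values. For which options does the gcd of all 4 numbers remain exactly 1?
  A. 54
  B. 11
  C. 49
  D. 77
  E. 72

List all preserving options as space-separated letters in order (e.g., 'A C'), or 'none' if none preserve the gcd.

Old gcd = 1; gcd of others (without N[2]) = 1
New gcd for candidate v: gcd(1, v). Preserves old gcd iff gcd(1, v) = 1.
  Option A: v=54, gcd(1,54)=1 -> preserves
  Option B: v=11, gcd(1,11)=1 -> preserves
  Option C: v=49, gcd(1,49)=1 -> preserves
  Option D: v=77, gcd(1,77)=1 -> preserves
  Option E: v=72, gcd(1,72)=1 -> preserves

Answer: A B C D E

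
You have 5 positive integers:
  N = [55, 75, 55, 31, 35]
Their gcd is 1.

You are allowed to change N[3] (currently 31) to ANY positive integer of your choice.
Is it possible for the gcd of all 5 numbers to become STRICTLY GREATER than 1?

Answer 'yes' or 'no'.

Current gcd = 1
gcd of all OTHER numbers (without N[3]=31): gcd([55, 75, 55, 35]) = 5
The new gcd after any change is gcd(5, new_value).
This can be at most 5.
Since 5 > old gcd 1, the gcd CAN increase (e.g., set N[3] = 5).

Answer: yes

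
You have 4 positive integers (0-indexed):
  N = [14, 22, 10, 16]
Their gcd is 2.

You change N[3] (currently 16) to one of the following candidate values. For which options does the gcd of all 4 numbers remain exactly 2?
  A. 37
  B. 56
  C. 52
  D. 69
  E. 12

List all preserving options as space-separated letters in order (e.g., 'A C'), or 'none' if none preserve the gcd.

Old gcd = 2; gcd of others (without N[3]) = 2
New gcd for candidate v: gcd(2, v). Preserves old gcd iff gcd(2, v) = 2.
  Option A: v=37, gcd(2,37)=1 -> changes
  Option B: v=56, gcd(2,56)=2 -> preserves
  Option C: v=52, gcd(2,52)=2 -> preserves
  Option D: v=69, gcd(2,69)=1 -> changes
  Option E: v=12, gcd(2,12)=2 -> preserves

Answer: B C E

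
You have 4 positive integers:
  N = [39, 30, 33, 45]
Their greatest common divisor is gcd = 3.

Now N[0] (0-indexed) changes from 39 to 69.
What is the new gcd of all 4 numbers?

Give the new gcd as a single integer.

Numbers: [39, 30, 33, 45], gcd = 3
Change: index 0, 39 -> 69
gcd of the OTHER numbers (without index 0): gcd([30, 33, 45]) = 3
New gcd = gcd(g_others, new_val) = gcd(3, 69) = 3

Answer: 3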